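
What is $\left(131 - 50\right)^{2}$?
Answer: $6561$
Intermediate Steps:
$\left(131 - 50\right)^{2} = 81^{2} = 6561$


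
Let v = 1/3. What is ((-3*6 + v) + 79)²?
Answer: 33856/9 ≈ 3761.8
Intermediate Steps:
v = ⅓ ≈ 0.33333
((-3*6 + v) + 79)² = ((-3*6 + ⅓) + 79)² = ((-18 + ⅓) + 79)² = (-53/3 + 79)² = (184/3)² = 33856/9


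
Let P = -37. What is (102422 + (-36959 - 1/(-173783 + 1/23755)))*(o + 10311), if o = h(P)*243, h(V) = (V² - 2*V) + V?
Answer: 95117985349421378703/4128215164 ≈ 2.3041e+10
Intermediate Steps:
h(V) = V² - V
o = 341658 (o = -37*(-1 - 37)*243 = -37*(-38)*243 = 1406*243 = 341658)
(102422 + (-36959 - 1/(-173783 + 1/23755)))*(o + 10311) = (102422 + (-36959 - 1/(-173783 + 1/23755)))*(341658 + 10311) = (102422 + (-36959 - 1/(-173783 + 1/23755)))*351969 = (102422 + (-36959 - 1/(-4128215164/23755)))*351969 = (102422 + (-36959 - 1*(-23755/4128215164)))*351969 = (102422 + (-36959 + 23755/4128215164))*351969 = (102422 - 152574704222521/4128215164)*351969 = (270245349304687/4128215164)*351969 = 95117985349421378703/4128215164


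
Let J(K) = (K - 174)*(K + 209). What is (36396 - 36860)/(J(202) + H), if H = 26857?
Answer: -464/38365 ≈ -0.012094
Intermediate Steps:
J(K) = (-174 + K)*(209 + K)
(36396 - 36860)/(J(202) + H) = (36396 - 36860)/((-36366 + 202**2 + 35*202) + 26857) = -464/((-36366 + 40804 + 7070) + 26857) = -464/(11508 + 26857) = -464/38365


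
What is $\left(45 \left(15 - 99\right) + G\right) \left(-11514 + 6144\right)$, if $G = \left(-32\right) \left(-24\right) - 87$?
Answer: $16641630$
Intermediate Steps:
$G = 681$ ($G = 768 - 87 = 681$)
$\left(45 \left(15 - 99\right) + G\right) \left(-11514 + 6144\right) = \left(45 \left(15 - 99\right) + 681\right) \left(-11514 + 6144\right) = \left(45 \left(-84\right) + 681\right) \left(-5370\right) = \left(-3780 + 681\right) \left(-5370\right) = \left(-3099\right) \left(-5370\right) = 16641630$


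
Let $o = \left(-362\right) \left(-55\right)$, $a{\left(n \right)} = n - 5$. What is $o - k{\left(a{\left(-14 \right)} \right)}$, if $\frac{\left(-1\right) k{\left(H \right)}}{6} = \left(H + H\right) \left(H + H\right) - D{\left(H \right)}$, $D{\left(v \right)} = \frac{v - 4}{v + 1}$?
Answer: $\frac{85699}{3} \approx 28566.0$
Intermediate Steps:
$a{\left(n \right)} = -5 + n$
$D{\left(v \right)} = \frac{-4 + v}{1 + v}$
$k{\left(H \right)} = - 24 H^{2} + \frac{6 \left(-4 + H\right)}{1 + H}$ ($k{\left(H \right)} = - 6 \left(\left(H + H\right) \left(H + H\right) - \frac{-4 + H}{1 + H}\right) = - 6 \left(2 H 2 H - \frac{-4 + H}{1 + H}\right) = - 6 \left(4 H^{2} - \frac{-4 + H}{1 + H}\right) = - 24 H^{2} + \frac{6 \left(-4 + H\right)}{1 + H}$)
$o = 19910$
$o - k{\left(a{\left(-14 \right)} \right)} = 19910 - \frac{6 \left(-4 - 19 - 4 \left(-5 - 14\right)^{2} \left(1 - 19\right)\right)}{1 - 19} = 19910 - \frac{6 \left(-4 - 19 - 4 \left(-19\right)^{2} \left(1 - 19\right)\right)}{1 - 19} = 19910 - \frac{6 \left(-4 - 19 - 1444 \left(-18\right)\right)}{-18} = 19910 - 6 \left(- \frac{1}{18}\right) \left(-4 - 19 + 25992\right) = 19910 - 6 \left(- \frac{1}{18}\right) 25969 = 19910 - - \frac{25969}{3} = 19910 + \frac{25969}{3} = \frac{85699}{3}$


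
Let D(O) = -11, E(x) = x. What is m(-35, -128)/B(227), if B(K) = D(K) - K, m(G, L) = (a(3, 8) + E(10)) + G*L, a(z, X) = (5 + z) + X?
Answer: -2253/119 ≈ -18.933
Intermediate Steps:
a(z, X) = 5 + X + z
m(G, L) = 26 + G*L (m(G, L) = ((5 + 8 + 3) + 10) + G*L = (16 + 10) + G*L = 26 + G*L)
B(K) = -11 - K
m(-35, -128)/B(227) = (26 - 35*(-128))/(-11 - 1*227) = (26 + 4480)/(-11 - 227) = 4506/(-238) = 4506*(-1/238) = -2253/119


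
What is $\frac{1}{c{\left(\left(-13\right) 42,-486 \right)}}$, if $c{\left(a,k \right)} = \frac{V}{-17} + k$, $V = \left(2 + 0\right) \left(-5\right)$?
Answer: $- \frac{17}{8252} \approx -0.0020601$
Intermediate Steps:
$V = -10$ ($V = 2 \left(-5\right) = -10$)
$c{\left(a,k \right)} = \frac{10}{17} + k$ ($c{\left(a,k \right)} = - \frac{10}{-17} + k = \left(-10\right) \left(- \frac{1}{17}\right) + k = \frac{10}{17} + k$)
$\frac{1}{c{\left(\left(-13\right) 42,-486 \right)}} = \frac{1}{\frac{10}{17} - 486} = \frac{1}{- \frac{8252}{17}} = - \frac{17}{8252}$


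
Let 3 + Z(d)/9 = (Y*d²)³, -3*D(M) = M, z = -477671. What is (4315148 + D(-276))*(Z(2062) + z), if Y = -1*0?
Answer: -2061381517520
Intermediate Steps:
Y = 0
D(M) = -M/3
Z(d) = -27 (Z(d) = -27 + 9*(0*d²)³ = -27 + 9*0³ = -27 + 9*0 = -27 + 0 = -27)
(4315148 + D(-276))*(Z(2062) + z) = (4315148 - ⅓*(-276))*(-27 - 477671) = (4315148 + 92)*(-477698) = 4315240*(-477698) = -2061381517520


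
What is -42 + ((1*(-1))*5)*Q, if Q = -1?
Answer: -37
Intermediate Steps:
-42 + ((1*(-1))*5)*Q = -42 + ((1*(-1))*5)*(-1) = -42 - 1*5*(-1) = -42 - 5*(-1) = -42 + 5 = -37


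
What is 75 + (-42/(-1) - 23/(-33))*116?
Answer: 165919/33 ≈ 5027.9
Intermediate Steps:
75 + (-42/(-1) - 23/(-33))*116 = 75 + (-42*(-1) - 23*(-1/33))*116 = 75 + (42 + 23/33)*116 = 75 + (1409/33)*116 = 75 + 163444/33 = 165919/33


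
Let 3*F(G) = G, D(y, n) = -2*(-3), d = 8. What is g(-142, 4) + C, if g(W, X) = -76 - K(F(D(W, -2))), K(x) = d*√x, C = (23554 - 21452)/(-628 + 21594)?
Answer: -795657/10483 - 8*√2 ≈ -87.214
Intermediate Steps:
D(y, n) = 6
C = 1051/10483 (C = 2102/20966 = 2102*(1/20966) = 1051/10483 ≈ 0.10026)
F(G) = G/3
K(x) = 8*√x
g(W, X) = -76 - 8*√2 (g(W, X) = -76 - 8*√((⅓)*6) = -76 - 8*√2)
g(-142, 4) + C = (-76 - 8*√2) + 1051/10483 = -795657/10483 - 8*√2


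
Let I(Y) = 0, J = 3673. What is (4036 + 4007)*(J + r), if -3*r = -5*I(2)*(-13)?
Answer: 29541939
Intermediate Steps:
r = 0 (r = -(-5*0)*(-13)/3 = -0*(-13) = -1/3*0 = 0)
(4036 + 4007)*(J + r) = (4036 + 4007)*(3673 + 0) = 8043*3673 = 29541939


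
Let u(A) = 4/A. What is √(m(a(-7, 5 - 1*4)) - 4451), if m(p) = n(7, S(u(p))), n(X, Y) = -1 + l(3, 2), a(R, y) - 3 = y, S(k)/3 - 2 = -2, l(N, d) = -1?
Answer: I*√4453 ≈ 66.731*I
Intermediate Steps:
S(k) = 0 (S(k) = 6 + 3*(-2) = 6 - 6 = 0)
a(R, y) = 3 + y
n(X, Y) = -2 (n(X, Y) = -1 - 1 = -2)
m(p) = -2
√(m(a(-7, 5 - 1*4)) - 4451) = √(-2 - 4451) = √(-4453) = I*√4453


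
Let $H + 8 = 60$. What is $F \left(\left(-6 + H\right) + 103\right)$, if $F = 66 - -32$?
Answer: $14602$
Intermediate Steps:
$H = 52$ ($H = -8 + 60 = 52$)
$F = 98$ ($F = 66 + 32 = 98$)
$F \left(\left(-6 + H\right) + 103\right) = 98 \left(\left(-6 + 52\right) + 103\right) = 98 \left(46 + 103\right) = 98 \cdot 149 = 14602$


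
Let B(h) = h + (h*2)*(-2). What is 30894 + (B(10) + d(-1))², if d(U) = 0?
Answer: 31794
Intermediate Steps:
B(h) = -3*h (B(h) = h + (2*h)*(-2) = h - 4*h = -3*h)
30894 + (B(10) + d(-1))² = 30894 + (-3*10 + 0)² = 30894 + (-30 + 0)² = 30894 + (-30)² = 30894 + 900 = 31794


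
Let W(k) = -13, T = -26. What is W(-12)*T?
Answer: 338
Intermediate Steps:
W(-12)*T = -13*(-26) = 338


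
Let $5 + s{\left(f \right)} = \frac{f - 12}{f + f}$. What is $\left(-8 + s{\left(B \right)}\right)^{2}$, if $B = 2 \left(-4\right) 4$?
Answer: $\frac{38809}{256} \approx 151.6$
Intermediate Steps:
$B = -32$ ($B = \left(-8\right) 4 = -32$)
$s{\left(f \right)} = -5 + \frac{-12 + f}{2 f}$ ($s{\left(f \right)} = -5 + \frac{f - 12}{f + f} = -5 + \frac{-12 + f}{2 f}$)
$\left(-8 + s{\left(B \right)}\right)^{2} = \left(-8 - \left(\frac{9}{2} + \frac{6}{-32}\right)\right)^{2} = \left(-8 - \frac{69}{16}\right)^{2} = \left(- \frac{197}{16}\right)^{2} = \frac{38809}{256}$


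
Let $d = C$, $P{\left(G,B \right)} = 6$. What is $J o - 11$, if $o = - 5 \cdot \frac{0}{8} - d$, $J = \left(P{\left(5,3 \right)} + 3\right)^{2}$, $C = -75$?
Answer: $6064$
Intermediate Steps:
$d = -75$
$J = 81$ ($J = \left(6 + 3\right)^{2} = 9^{2} = 81$)
$o = 75$ ($o = - 5 \cdot \frac{0}{8} - -75 = - 5 \cdot 0 \cdot \frac{1}{8} + 75 = \left(-5\right) 0 + 75 = 0 + 75 = 75$)
$J o - 11 = 81 \cdot 75 - 11 = 6075 - 11 = 6064$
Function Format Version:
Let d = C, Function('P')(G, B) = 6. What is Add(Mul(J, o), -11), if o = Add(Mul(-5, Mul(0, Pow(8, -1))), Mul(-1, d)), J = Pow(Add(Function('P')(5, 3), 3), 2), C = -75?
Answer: 6064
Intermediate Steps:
d = -75
J = 81 (J = Pow(Add(6, 3), 2) = Pow(9, 2) = 81)
o = 75 (o = Add(Mul(-5, Mul(0, Pow(8, -1))), Mul(-1, -75)) = Add(Mul(-5, Mul(0, Rational(1, 8))), 75) = Add(Mul(-5, 0), 75) = Add(0, 75) = 75)
Add(Mul(J, o), -11) = Add(Mul(81, 75), -11) = Add(6075, -11) = 6064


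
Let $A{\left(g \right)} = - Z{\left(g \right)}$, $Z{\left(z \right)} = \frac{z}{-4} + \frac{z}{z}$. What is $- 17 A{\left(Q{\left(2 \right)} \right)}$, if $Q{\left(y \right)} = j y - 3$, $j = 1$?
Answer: $\frac{85}{4} \approx 21.25$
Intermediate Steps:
$Z{\left(z \right)} = 1 - \frac{z}{4}$ ($Z{\left(z \right)} = z \left(- \frac{1}{4}\right) + 1 = - \frac{z}{4} + 1 = 1 - \frac{z}{4}$)
$Q{\left(y \right)} = -3 + y$ ($Q{\left(y \right)} = 1 y - 3 = y - 3 = -3 + y$)
$A{\left(g \right)} = -1 + \frac{g}{4}$ ($A{\left(g \right)} = - (1 - \frac{g}{4}) = -1 + \frac{g}{4}$)
$- 17 A{\left(Q{\left(2 \right)} \right)} = - 17 \left(-1 + \frac{-3 + 2}{4}\right) = - 17 \left(-1 + \frac{1}{4} \left(-1\right)\right) = - 17 \left(-1 - \frac{1}{4}\right) = \left(-17\right) \left(- \frac{5}{4}\right) = \frac{85}{4}$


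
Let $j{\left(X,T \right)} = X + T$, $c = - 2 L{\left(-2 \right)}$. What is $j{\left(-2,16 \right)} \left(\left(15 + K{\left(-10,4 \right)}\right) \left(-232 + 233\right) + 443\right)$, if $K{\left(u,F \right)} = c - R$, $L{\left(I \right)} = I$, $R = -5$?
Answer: $6538$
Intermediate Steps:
$c = 4$ ($c = \left(-2\right) \left(-2\right) = 4$)
$K{\left(u,F \right)} = 9$ ($K{\left(u,F \right)} = 4 - -5 = 4 + 5 = 9$)
$j{\left(X,T \right)} = T + X$
$j{\left(-2,16 \right)} \left(\left(15 + K{\left(-10,4 \right)}\right) \left(-232 + 233\right) + 443\right) = \left(16 - 2\right) \left(\left(15 + 9\right) \left(-232 + 233\right) + 443\right) = 14 \left(24 \cdot 1 + 443\right) = 14 \left(24 + 443\right) = 14 \cdot 467 = 6538$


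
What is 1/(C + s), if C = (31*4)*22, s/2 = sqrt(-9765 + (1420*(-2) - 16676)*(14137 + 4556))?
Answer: 22/11828479 - 3*I*sqrt(40535817)/733365698 ≈ 1.8599e-6 - 2.6045e-5*I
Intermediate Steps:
s = 6*I*sqrt(40535817) (s = 2*sqrt(-9765 + (1420*(-2) - 16676)*(14137 + 4556)) = 2*sqrt(-9765 + (-2840 - 16676)*18693) = 2*sqrt(-9765 - 19516*18693) = 2*sqrt(-9765 - 364812588) = 2*sqrt(-364822353) = 2*(3*I*sqrt(40535817)) = 6*I*sqrt(40535817) ≈ 38201.0*I)
C = 2728 (C = 124*22 = 2728)
1/(C + s) = 1/(2728 + 6*I*sqrt(40535817))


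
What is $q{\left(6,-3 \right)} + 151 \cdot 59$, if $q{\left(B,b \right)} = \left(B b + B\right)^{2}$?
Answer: $9053$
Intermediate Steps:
$q{\left(B,b \right)} = \left(B + B b\right)^{2}$
$q{\left(6,-3 \right)} + 151 \cdot 59 = 6^{2} \left(1 - 3\right)^{2} + 151 \cdot 59 = 36 \left(-2\right)^{2} + 8909 = 36 \cdot 4 + 8909 = 144 + 8909 = 9053$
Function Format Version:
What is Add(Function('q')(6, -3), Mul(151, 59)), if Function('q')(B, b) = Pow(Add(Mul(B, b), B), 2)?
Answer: 9053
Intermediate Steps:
Function('q')(B, b) = Pow(Add(B, Mul(B, b)), 2)
Add(Function('q')(6, -3), Mul(151, 59)) = Add(Mul(Pow(6, 2), Pow(Add(1, -3), 2)), Mul(151, 59)) = Add(Mul(36, Pow(-2, 2)), 8909) = Add(Mul(36, 4), 8909) = Add(144, 8909) = 9053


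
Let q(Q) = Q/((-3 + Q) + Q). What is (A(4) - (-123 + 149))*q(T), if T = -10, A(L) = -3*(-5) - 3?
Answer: -140/23 ≈ -6.0870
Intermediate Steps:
A(L) = 12 (A(L) = 15 - 3 = 12)
q(Q) = Q/(-3 + 2*Q)
(A(4) - (-123 + 149))*q(T) = (12 - (-123 + 149))*(-10/(-3 + 2*(-10))) = (12 - 1*26)*(-10/(-3 - 20)) = (12 - 26)*(-10/(-23)) = -(-140)*(-1)/23 = -14*10/23 = -140/23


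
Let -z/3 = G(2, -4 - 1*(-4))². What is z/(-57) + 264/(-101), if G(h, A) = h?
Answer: -4612/1919 ≈ -2.4033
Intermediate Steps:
z = -12 (z = -3*2² = -3*4 = -12)
z/(-57) + 264/(-101) = -12/(-57) + 264/(-101) = -12*(-1/57) + 264*(-1/101) = 4/19 - 264/101 = -4612/1919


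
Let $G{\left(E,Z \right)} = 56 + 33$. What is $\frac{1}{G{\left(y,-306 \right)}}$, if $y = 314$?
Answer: $\frac{1}{89} \approx 0.011236$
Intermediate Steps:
$G{\left(E,Z \right)} = 89$
$\frac{1}{G{\left(y,-306 \right)}} = \frac{1}{89}$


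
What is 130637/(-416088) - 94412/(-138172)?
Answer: 5308331173/14372927784 ≈ 0.36933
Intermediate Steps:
130637/(-416088) - 94412/(-138172) = 130637*(-1/416088) - 94412*(-1/138172) = -130637/416088 + 23603/34543 = 5308331173/14372927784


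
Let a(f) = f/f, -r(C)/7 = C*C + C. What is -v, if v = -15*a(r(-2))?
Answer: 15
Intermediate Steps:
r(C) = -7*C - 7*C² (r(C) = -7*(C*C + C) = -7*(C² + C) = -7*(C + C²) = -7*C - 7*C²)
a(f) = 1
v = -15 (v = -15*1 = -15)
-v = -1*(-15) = 15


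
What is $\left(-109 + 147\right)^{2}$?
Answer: $1444$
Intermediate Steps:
$\left(-109 + 147\right)^{2} = 38^{2} = 1444$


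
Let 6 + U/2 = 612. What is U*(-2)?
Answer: -2424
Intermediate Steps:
U = 1212 (U = -12 + 2*612 = -12 + 1224 = 1212)
U*(-2) = 1212*(-2) = -2424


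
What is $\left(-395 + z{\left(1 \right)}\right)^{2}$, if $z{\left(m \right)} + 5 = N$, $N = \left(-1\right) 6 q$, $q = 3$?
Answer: $174724$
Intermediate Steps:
$N = -18$ ($N = \left(-1\right) 6 \cdot 3 = \left(-6\right) 3 = -18$)
$z{\left(m \right)} = -23$ ($z{\left(m \right)} = -5 - 18 = -23$)
$\left(-395 + z{\left(1 \right)}\right)^{2} = \left(-395 - 23\right)^{2} = \left(-418\right)^{2} = 174724$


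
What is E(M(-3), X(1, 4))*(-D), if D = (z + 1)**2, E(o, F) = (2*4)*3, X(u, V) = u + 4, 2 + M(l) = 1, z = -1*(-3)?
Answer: -384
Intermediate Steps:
z = 3
M(l) = -1 (M(l) = -2 + 1 = -1)
X(u, V) = 4 + u
E(o, F) = 24 (E(o, F) = 8*3 = 24)
D = 16 (D = (3 + 1)**2 = 4**2 = 16)
E(M(-3), X(1, 4))*(-D) = 24*(-1*16) = 24*(-16) = -384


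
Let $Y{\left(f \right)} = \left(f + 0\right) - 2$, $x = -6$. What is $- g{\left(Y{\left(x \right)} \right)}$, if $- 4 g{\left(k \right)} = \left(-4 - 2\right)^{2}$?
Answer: $9$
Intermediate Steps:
$Y{\left(f \right)} = -2 + f$ ($Y{\left(f \right)} = f - 2 = -2 + f$)
$g{\left(k \right)} = -9$ ($g{\left(k \right)} = - \frac{\left(-4 - 2\right)^{2}}{4} = - \frac{\left(-6\right)^{2}}{4} = \left(- \frac{1}{4}\right) 36 = -9$)
$- g{\left(Y{\left(x \right)} \right)} = \left(-1\right) \left(-9\right) = 9$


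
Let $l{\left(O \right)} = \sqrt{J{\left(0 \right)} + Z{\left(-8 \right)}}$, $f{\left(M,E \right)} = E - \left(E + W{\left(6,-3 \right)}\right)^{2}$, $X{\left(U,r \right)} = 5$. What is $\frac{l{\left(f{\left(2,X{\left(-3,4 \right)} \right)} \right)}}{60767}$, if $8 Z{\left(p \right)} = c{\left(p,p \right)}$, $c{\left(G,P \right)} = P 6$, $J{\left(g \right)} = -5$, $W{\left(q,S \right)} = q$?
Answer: $\frac{i \sqrt{11}}{60767} \approx 5.4579 \cdot 10^{-5} i$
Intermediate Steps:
$c{\left(G,P \right)} = 6 P$
$Z{\left(p \right)} = \frac{3 p}{4}$ ($Z{\left(p \right)} = \frac{6 p}{8} = \frac{3 p}{4}$)
$f{\left(M,E \right)} = E - \left(6 + E\right)^{2}$ ($f{\left(M,E \right)} = E - \left(E + 6\right)^{2} = E - \left(6 + E\right)^{2}$)
$l{\left(O \right)} = i \sqrt{11}$ ($l{\left(O \right)} = \sqrt{-5 + \frac{3}{4} \left(-8\right)} = \sqrt{-5 - 6} = \sqrt{-11} = i \sqrt{11}$)
$\frac{l{\left(f{\left(2,X{\left(-3,4 \right)} \right)} \right)}}{60767} = \frac{i \sqrt{11}}{60767}$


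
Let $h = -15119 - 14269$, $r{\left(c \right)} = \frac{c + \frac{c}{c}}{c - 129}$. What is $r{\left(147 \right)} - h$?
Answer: $\frac{264566}{9} \approx 29396.0$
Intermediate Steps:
$r{\left(c \right)} = \frac{1 + c}{-129 + c}$ ($r{\left(c \right)} = \frac{c + 1}{-129 + c} = \frac{1 + c}{-129 + c}$)
$h = -29388$ ($h = -15119 - 14269 = -29388$)
$r{\left(147 \right)} - h = \frac{1 + 147}{-129 + 147} - -29388 = \frac{1}{18} \cdot 148 + 29388 = \frac{74}{9} + 29388 = \frac{264566}{9}$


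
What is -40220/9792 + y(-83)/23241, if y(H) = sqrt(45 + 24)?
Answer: -10055/2448 + sqrt(69)/23241 ≈ -4.1071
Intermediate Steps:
y(H) = sqrt(69)
-40220/9792 + y(-83)/23241 = -40220/9792 + sqrt(69)/23241 = -40220*1/9792 + sqrt(69)*(1/23241) = -10055/2448 + sqrt(69)/23241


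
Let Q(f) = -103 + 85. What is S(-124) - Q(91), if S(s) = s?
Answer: -106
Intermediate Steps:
Q(f) = -18
S(-124) - Q(91) = -124 - 1*(-18) = -124 + 18 = -106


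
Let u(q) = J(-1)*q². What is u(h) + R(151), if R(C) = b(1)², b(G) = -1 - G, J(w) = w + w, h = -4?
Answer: -28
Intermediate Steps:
J(w) = 2*w
R(C) = 4 (R(C) = (-1 - 1*1)² = (-1 - 1)² = (-2)² = 4)
u(q) = -2*q² (u(q) = (2*(-1))*q² = -2*q²)
u(h) + R(151) = -2*(-4)² + 4 = -2*16 + 4 = -32 + 4 = -28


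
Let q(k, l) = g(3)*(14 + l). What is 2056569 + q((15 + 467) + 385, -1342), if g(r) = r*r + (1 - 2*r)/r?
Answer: 6140491/3 ≈ 2.0468e+6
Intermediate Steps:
g(r) = r² + (1 - 2*r)/r
q(k, l) = 308/3 + 22*l/3 (q(k, l) = (-2 + 1/3 + 3²)*(14 + l) = (-2 + ⅓ + 9)*(14 + l) = 22*(14 + l)/3 = 308/3 + 22*l/3)
2056569 + q((15 + 467) + 385, -1342) = 2056569 + (308/3 + (22/3)*(-1342)) = 2056569 + (308/3 - 29524/3) = 2056569 - 29216/3 = 6140491/3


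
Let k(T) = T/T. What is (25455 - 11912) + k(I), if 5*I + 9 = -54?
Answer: 13544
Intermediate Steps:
I = -63/5 (I = -9/5 + (⅕)*(-54) = -9/5 - 54/5 = -63/5 ≈ -12.600)
k(T) = 1
(25455 - 11912) + k(I) = (25455 - 11912) + 1 = 13543 + 1 = 13544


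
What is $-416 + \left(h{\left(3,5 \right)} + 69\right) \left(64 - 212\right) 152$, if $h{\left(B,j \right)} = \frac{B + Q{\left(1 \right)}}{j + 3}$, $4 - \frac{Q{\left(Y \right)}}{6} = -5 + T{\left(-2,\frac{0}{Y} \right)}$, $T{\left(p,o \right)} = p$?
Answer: $-1746668$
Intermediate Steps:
$Q{\left(Y \right)} = 66$ ($Q{\left(Y \right)} = 24 - 6 \left(-5 - 2\right) = 24 - -42 = 24 + 42 = 66$)
$h{\left(B,j \right)} = \frac{66 + B}{3 + j}$ ($h{\left(B,j \right)} = \frac{B + 66}{j + 3} = \frac{66 + B}{3 + j}$)
$-416 + \left(h{\left(3,5 \right)} + 69\right) \left(64 - 212\right) 152 = -416 + \left(\frac{66 + 3}{3 + 5} + 69\right) \left(64 - 212\right) 152 = -416 + \left(\frac{1}{8} \cdot 69 + 69\right) \left(-148\right) 152 = -416 + \left(\frac{69}{8} + 69\right) \left(-148\right) 152 = -416 + \frac{621}{8} \left(-148\right) 152 = -416 - 1746252 = -1746668$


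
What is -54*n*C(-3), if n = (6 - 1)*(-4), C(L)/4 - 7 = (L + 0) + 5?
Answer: 38880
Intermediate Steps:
C(L) = 48 + 4*L (C(L) = 28 + 4*((L + 0) + 5) = 28 + 4*(L + 5) = 28 + 4*(5 + L) = 28 + (20 + 4*L) = 48 + 4*L)
n = -20 (n = 5*(-4) = -20)
-54*n*C(-3) = -(-1080)*(48 + 4*(-3)) = -(-1080)*(48 - 12) = -(-1080)*36 = -54*(-720) = 38880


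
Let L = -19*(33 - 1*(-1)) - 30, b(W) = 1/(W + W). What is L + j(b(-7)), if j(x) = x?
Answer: -9465/14 ≈ -676.07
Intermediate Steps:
b(W) = 1/(2*W)
L = -676 (L = -19*(33 + 1) - 30 = -19*34 - 30 = -646 - 30 = -676)
L + j(b(-7)) = -676 + (½)/(-7) = -676 + (½)*(-⅐) = -676 - 1/14 = -9465/14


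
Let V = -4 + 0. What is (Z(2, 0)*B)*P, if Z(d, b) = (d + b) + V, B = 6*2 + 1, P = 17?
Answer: -442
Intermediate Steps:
V = -4
B = 13 (B = 12 + 1 = 13)
Z(d, b) = -4 + b + d (Z(d, b) = (d + b) - 4 = (b + d) - 4 = -4 + b + d)
(Z(2, 0)*B)*P = ((-4 + 0 + 2)*13)*17 = -2*13*17 = -26*17 = -442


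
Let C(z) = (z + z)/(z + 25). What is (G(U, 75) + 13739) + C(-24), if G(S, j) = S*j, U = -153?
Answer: 2216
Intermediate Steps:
C(z) = 2*z/(25 + z) (C(z) = (2*z)/(25 + z) = 2*z/(25 + z))
(G(U, 75) + 13739) + C(-24) = (-153*75 + 13739) + 2*(-24)/(25 - 24) = (-11475 + 13739) + 2*(-24)/1 = 2264 + 2*(-24)*1 = 2264 - 48 = 2216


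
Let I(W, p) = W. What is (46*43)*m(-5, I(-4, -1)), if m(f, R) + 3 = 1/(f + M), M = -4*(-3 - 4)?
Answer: -5848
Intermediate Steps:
M = 28 (M = -4*(-7) = 28)
m(f, R) = -3 + 1/(28 + f) (m(f, R) = -3 + 1/(f + 28) = -3 + 1/(28 + f))
(46*43)*m(-5, I(-4, -1)) = (46*43)*((-83 - 3*(-5))/(28 - 5)) = 1978*((-83 + 15)/23) = 1978*((1/23)*(-68)) = 1978*(-68/23) = -5848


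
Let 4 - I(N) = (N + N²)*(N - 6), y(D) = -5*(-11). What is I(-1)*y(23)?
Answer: 220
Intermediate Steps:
y(D) = 55
I(N) = 4 - (-6 + N)*(N + N²) (I(N) = 4 - (N + N²)*(N - 6) = 4 - (N + N²)*(-6 + N) = 4 - (-6 + N)*(N + N²))
I(-1)*y(23) = (4 - 1*(-1)³ + 5*(-1)² + 6*(-1))*55 = (4 - 1*(-1) + 5*1 - 6)*55 = (4 + 1 + 5 - 6)*55 = 4*55 = 220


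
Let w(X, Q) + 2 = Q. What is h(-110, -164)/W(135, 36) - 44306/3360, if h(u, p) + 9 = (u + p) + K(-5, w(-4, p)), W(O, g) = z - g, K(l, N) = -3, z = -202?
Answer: -342281/28560 ≈ -11.985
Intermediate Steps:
w(X, Q) = -2 + Q
W(O, g) = -202 - g
h(u, p) = -12 + p + u (h(u, p) = -9 + ((u + p) - 3) = -9 + ((p + u) - 3) = -9 + (-3 + p + u) = -12 + p + u)
h(-110, -164)/W(135, 36) - 44306/3360 = (-12 - 164 - 110)/(-202 - 1*36) - 44306/3360 = -286/(-202 - 36) - 44306*1/3360 = -286/(-238) - 22153/1680 = -286*(-1/238) - 22153/1680 = 143/119 - 22153/1680 = -342281/28560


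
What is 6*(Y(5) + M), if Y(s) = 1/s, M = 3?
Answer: 96/5 ≈ 19.200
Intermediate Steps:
Y(s) = 1/s
6*(Y(5) + M) = 6*(1/5 + 3) = 6*(16/5) = 96/5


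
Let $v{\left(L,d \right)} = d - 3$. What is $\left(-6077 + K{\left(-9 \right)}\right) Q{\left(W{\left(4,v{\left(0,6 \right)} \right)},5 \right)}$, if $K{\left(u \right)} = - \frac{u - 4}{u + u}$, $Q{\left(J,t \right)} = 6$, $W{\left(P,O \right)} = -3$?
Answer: $- \frac{109399}{3} \approx -36466.0$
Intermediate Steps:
$v{\left(L,d \right)} = -3 + d$
$K{\left(u \right)} = - \frac{-4 + u}{2 u}$
$\left(-6077 + K{\left(-9 \right)}\right) Q{\left(W{\left(4,v{\left(0,6 \right)} \right)},5 \right)} = \left(-6077 + \frac{4 - -9}{2 \left(-9\right)}\right) 6 = \left(-6077 + \frac{1}{2} \left(- \frac{1}{9}\right) \left(4 + 9\right)\right) 6 = \left(-6077 + \frac{1}{2} \left(- \frac{1}{9}\right) 13\right) 6 = \left(-6077 - \frac{13}{18}\right) 6 = \left(- \frac{109399}{18}\right) 6 = - \frac{109399}{3}$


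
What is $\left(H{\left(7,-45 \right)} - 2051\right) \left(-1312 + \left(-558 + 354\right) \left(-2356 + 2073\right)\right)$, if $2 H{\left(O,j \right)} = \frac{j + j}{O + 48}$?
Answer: $- \frac{1273399400}{11} \approx -1.1576 \cdot 10^{8}$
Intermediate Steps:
$H{\left(O,j \right)} = \frac{j}{48 + O}$ ($H{\left(O,j \right)} = \frac{\left(j + j\right) \frac{1}{O + 48}}{2} = \frac{2 j \frac{1}{48 + O}}{2} = \frac{j}{48 + O}$)
$\left(H{\left(7,-45 \right)} - 2051\right) \left(-1312 + \left(-558 + 354\right) \left(-2356 + 2073\right)\right) = \left(- \frac{45}{48 + 7} - 2051\right) \left(-1312 + \left(-558 + 354\right) \left(-2356 + 2073\right)\right) = \left(- \frac{45}{55} - 2051\right) \left(-1312 - -57732\right) = \left(\left(-45\right) \frac{1}{55} - 2051\right) \left(-1312 + 57732\right) = \left(- \frac{9}{11} - 2051\right) 56420 = \left(- \frac{22570}{11}\right) 56420 = - \frac{1273399400}{11}$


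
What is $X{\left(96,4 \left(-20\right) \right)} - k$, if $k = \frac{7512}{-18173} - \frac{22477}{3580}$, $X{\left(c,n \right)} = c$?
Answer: $\frac{6681064121}{65059340} \approx 102.69$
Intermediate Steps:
$k = - \frac{435367481}{65059340}$ ($k = 7512 \left(- \frac{1}{18173}\right) - \frac{22477}{3580} = - \frac{7512}{18173} - \frac{22477}{3580} = - \frac{435367481}{65059340} \approx -6.6918$)
$X{\left(96,4 \left(-20\right) \right)} - k = 96 - - \frac{435367481}{65059340} = 96 + \frac{435367481}{65059340} = \frac{6681064121}{65059340}$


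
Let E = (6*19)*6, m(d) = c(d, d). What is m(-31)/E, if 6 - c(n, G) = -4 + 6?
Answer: 1/171 ≈ 0.0058480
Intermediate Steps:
c(n, G) = 4 (c(n, G) = 6 - (-4 + 6) = 6 - 1*2 = 6 - 2 = 4)
m(d) = 4
E = 684 (E = 114*6 = 684)
m(-31)/E = 4/684 = 4*(1/684) = 1/171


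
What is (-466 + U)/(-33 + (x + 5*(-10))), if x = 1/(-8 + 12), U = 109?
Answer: 1428/331 ≈ 4.3142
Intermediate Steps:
x = ¼ (x = 1/4 = ¼ ≈ 0.25000)
(-466 + U)/(-33 + (x + 5*(-10))) = (-466 + 109)/(-33 + (¼ + 5*(-10))) = -357/(-33 + (¼ - 50)) = -357/(-33 - 199/4) = -357/(-331/4) = -357*(-4/331) = 1428/331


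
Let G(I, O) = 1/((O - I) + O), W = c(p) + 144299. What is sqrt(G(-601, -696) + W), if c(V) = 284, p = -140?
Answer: 4*sqrt(5653927202)/791 ≈ 380.24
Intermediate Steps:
W = 144583 (W = 284 + 144299 = 144583)
G(I, O) = 1/(-I + 2*O)
sqrt(G(-601, -696) + W) = sqrt(-1/(-601 - 2*(-696)) + 144583) = sqrt(-1/(-601 + 1392) + 144583) = sqrt(-1/791 + 144583) = sqrt(114365152/791) = 4*sqrt(5653927202)/791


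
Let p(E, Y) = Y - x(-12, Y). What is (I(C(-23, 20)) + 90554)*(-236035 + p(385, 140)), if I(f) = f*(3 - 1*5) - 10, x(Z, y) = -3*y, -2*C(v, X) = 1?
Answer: -21321083875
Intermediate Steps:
C(v, X) = -½ (C(v, X) = -½*1 = -½)
p(E, Y) = 4*Y (p(E, Y) = Y - (-3)*Y = Y + 3*Y = 4*Y)
I(f) = -10 - 2*f (I(f) = f*(3 - 5) - 10 = f*(-2) - 10 = -2*f - 10 = -10 - 2*f)
(I(C(-23, 20)) + 90554)*(-236035 + p(385, 140)) = ((-10 - 2*(-½)) + 90554)*(-236035 + 4*140) = ((-10 + 1) + 90554)*(-236035 + 560) = (-9 + 90554)*(-235475) = 90545*(-235475) = -21321083875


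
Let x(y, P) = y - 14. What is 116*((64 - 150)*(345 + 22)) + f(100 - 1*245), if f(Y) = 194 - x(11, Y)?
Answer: -3660995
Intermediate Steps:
x(y, P) = -14 + y
f(Y) = 197 (f(Y) = 194 - (-14 + 11) = 194 - 1*(-3) = 194 + 3 = 197)
116*((64 - 150)*(345 + 22)) + f(100 - 1*245) = 116*((64 - 150)*(345 + 22)) + 197 = 116*(-86*367) + 197 = 116*(-31562) + 197 = -3661192 + 197 = -3660995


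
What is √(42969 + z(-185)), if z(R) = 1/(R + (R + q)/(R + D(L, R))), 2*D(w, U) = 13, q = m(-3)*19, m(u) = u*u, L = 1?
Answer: 6*√106161777373/9431 ≈ 207.29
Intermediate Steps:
m(u) = u²
q = 171 (q = (-3)²*19 = 9*19 = 171)
D(w, U) = 13/2 (D(w, U) = (½)*13 = 13/2)
z(R) = 1/(R + (171 + R)/(13/2 + R)) (z(R) = 1/(R + (R + 171)/(R + 13/2)) = 1/(R + (171 + R)/(13/2 + R)))
√(42969 + z(-185)) = √(42969 + (13 + 2*(-185))/(342 + 2*(-185)² + 15*(-185))) = √(42969 + (13 - 370)/(342 + 2*34225 - 2775)) = √(42969 - 357/(342 + 68450 - 2775)) = √(42969 - 357/66017) = √(42969 + (1/66017)*(-357)) = √(42969 - 51/9431) = √(405240588/9431) = 6*√106161777373/9431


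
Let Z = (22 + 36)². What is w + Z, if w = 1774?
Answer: 5138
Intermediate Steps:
Z = 3364 (Z = 58² = 3364)
w + Z = 1774 + 3364 = 5138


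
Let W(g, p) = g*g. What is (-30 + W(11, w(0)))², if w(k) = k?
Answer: 8281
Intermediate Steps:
W(g, p) = g²
(-30 + W(11, w(0)))² = (-30 + 11²)² = (-30 + 121)² = 91² = 8281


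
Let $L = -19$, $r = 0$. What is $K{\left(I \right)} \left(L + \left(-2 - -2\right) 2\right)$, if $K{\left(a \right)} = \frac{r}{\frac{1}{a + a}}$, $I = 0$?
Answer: $0$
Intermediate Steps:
$K{\left(a \right)} = 0$ ($K{\left(a \right)} = \frac{0}{\frac{1}{a + a}} = \frac{0}{\frac{1}{2 a}} = \frac{0}{\frac{1}{2} \frac{1}{a}} = 0 \cdot 2 a = 0$)
$K{\left(I \right)} \left(L + \left(-2 - -2\right) 2\right) = 0 \left(-19 + \left(-2 - -2\right) 2\right) = 0 \left(-19 + \left(-2 + 2\right) 2\right) = 0 \left(-19 + 0 \cdot 2\right) = 0 \left(-19 + 0\right) = 0 \left(-19\right) = 0$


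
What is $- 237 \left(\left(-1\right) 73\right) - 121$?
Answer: $17180$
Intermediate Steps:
$- 237 \left(\left(-1\right) 73\right) - 121 = \left(-237\right) \left(-73\right) - 121 = 17301 - 121 = 17180$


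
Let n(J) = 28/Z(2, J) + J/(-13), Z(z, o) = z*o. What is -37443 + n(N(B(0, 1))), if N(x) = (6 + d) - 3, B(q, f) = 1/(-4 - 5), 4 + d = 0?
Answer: -486940/13 ≈ -37457.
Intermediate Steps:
d = -4 (d = -4 + 0 = -4)
Z(z, o) = o*z
B(q, f) = -1/9 (B(q, f) = 1/(-9) = -1/9)
N(x) = -1 (N(x) = (6 - 4) - 3 = 2 - 3 = -1)
n(J) = 14/J - J/13 (n(J) = 28/((J*2)) + J/(-13) = 28/((2*J)) + J*(-1/13) = 28*(1/(2*J)) - J/13 = 14/J - J/13)
-37443 + n(N(B(0, 1))) = -37443 + (14/(-1) - 1/13*(-1)) = -37443 + (14*(-1) + 1/13) = -37443 + (-14 + 1/13) = -37443 - 181/13 = -486940/13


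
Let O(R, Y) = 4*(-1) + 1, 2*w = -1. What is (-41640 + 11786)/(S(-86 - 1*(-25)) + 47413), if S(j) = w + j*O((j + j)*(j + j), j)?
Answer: -59708/95191 ≈ -0.62724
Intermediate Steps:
w = -½ (w = (½)*(-1) = -½ ≈ -0.50000)
O(R, Y) = -3 (O(R, Y) = -4 + 1 = -3)
S(j) = -½ - 3*j (S(j) = -½ + j*(-3) = -½ - 3*j)
(-41640 + 11786)/(S(-86 - 1*(-25)) + 47413) = (-41640 + 11786)/((-½ - 3*(-86 - 1*(-25))) + 47413) = -29854/((-½ - 3*(-86 + 25)) + 47413) = -29854/((-½ - 3*(-61)) + 47413) = -29854/((-½ + 183) + 47413) = -29854/(365/2 + 47413) = -29854/95191/2 = -29854*2/95191 = -59708/95191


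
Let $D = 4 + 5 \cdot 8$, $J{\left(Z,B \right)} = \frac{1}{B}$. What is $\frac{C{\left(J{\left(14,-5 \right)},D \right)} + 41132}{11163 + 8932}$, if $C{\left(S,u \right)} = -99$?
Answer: $\frac{41033}{20095} \approx 2.042$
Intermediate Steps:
$D = 44$ ($D = 4 + 40 = 44$)
$\frac{C{\left(J{\left(14,-5 \right)},D \right)} + 41132}{11163 + 8932} = \frac{-99 + 41132}{11163 + 8932} = \frac{41033}{20095}$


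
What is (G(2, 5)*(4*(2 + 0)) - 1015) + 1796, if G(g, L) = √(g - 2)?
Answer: 781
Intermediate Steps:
G(g, L) = √(-2 + g)
(G(2, 5)*(4*(2 + 0)) - 1015) + 1796 = (√(-2 + 2)*(4*(2 + 0)) - 1015) + 1796 = (√0*(4*2) - 1015) + 1796 = (0*8 - 1015) + 1796 = (0 - 1015) + 1796 = -1015 + 1796 = 781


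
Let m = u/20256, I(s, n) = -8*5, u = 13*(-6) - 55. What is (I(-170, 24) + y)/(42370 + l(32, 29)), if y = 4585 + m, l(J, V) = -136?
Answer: 92063387/855491904 ≈ 0.10761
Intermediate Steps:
u = -133 (u = -78 - 55 = -133)
I(s, n) = -40
m = -133/20256 ≈ -0.0065660
y = 92873627/20256 (y = 4585 - 133/20256 = 92873627/20256 ≈ 4585.0)
(I(-170, 24) + y)/(42370 + l(32, 29)) = (-40 + 92873627/20256)/(42370 - 136) = (92063387/20256)/42234 = (92063387/20256)*(1/42234) = 92063387/855491904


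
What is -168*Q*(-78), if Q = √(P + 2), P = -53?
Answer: 13104*I*√51 ≈ 93581.0*I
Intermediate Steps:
Q = I*√51 (Q = √(-53 + 2) = √(-51) = I*√51 ≈ 7.1414*I)
-168*Q*(-78) = -168*I*√51*(-78) = 13104*I*√51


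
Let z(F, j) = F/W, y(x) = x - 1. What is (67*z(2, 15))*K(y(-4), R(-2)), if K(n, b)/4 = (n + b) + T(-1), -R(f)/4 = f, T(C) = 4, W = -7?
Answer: -536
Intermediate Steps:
y(x) = -1 + x
R(f) = -4*f
z(F, j) = -F/7 (z(F, j) = F/(-7) = F*(-⅐) = -F/7)
K(n, b) = 16 + 4*b + 4*n (K(n, b) = 4*((n + b) + 4) = 4*((b + n) + 4) = 4*(4 + b + n) = 16 + 4*b + 4*n)
(67*z(2, 15))*K(y(-4), R(-2)) = (67*(-⅐*2))*(16 + 4*(-4*(-2)) + 4*(-1 - 4)) = (67*(-2/7))*(16 + 4*8 + 4*(-5)) = -134*(16 + 32 - 20)/7 = -134/7*28 = -536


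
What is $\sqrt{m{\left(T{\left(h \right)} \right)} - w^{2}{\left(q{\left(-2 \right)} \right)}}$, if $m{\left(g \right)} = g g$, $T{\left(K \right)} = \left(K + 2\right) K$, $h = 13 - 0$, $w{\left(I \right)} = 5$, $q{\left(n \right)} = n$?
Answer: $20 \sqrt{95} \approx 194.94$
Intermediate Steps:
$h = 13$ ($h = 13 + 0 = 13$)
$T{\left(K \right)} = K \left(2 + K\right)$ ($T{\left(K \right)} = \left(2 + K\right) K = K \left(2 + K\right)$)
$m{\left(g \right)} = g^{2}$
$\sqrt{m{\left(T{\left(h \right)} \right)} - w^{2}{\left(q{\left(-2 \right)} \right)}} = \sqrt{\left(13 \left(2 + 13\right)\right)^{2} - 5^{2}} = \sqrt{\left(13 \cdot 15\right)^{2} - 25} = \sqrt{195^{2} - 25} = \sqrt{38025 - 25} = \sqrt{38000} = 20 \sqrt{95}$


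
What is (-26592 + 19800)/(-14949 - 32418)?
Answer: 2264/15789 ≈ 0.14339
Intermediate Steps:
(-26592 + 19800)/(-14949 - 32418) = -6792/(-47367) = -6792*(-1/47367) = 2264/15789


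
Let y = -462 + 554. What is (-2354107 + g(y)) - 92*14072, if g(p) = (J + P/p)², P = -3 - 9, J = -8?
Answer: -1930143730/529 ≈ -3.6487e+6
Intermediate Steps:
P = -12
y = 92
g(p) = (-8 - 12/p)²
(-2354107 + g(y)) - 92*14072 = (-2354107 + 16*(3 + 2*92)²/92²) - 92*14072 = (-2354107 + 16*(1/8464)*(3 + 184)²) - 1294624 = (-2354107 + 16*(1/8464)*187²) - 1294624 = (-2354107 + 16*(1/8464)*34969) - 1294624 = (-2354107 + 34969/529) - 1294624 = -1245287634/529 - 1294624 = -1930143730/529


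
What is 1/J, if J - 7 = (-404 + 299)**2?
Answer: 1/11032 ≈ 9.0645e-5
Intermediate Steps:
J = 11032 (J = 7 + (-404 + 299)**2 = 7 + (-105)**2 = 7 + 11025 = 11032)
1/J = 1/11032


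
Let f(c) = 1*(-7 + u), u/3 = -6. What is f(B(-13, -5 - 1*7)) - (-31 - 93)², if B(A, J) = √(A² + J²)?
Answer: -15401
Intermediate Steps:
u = -18 (u = 3*(-6) = -18)
f(c) = -25 (f(c) = 1*(-7 - 18) = 1*(-25) = -25)
f(B(-13, -5 - 1*7)) - (-31 - 93)² = -25 - (-31 - 93)² = -25 - 1*(-124)² = -25 - 1*15376 = -25 - 15376 = -15401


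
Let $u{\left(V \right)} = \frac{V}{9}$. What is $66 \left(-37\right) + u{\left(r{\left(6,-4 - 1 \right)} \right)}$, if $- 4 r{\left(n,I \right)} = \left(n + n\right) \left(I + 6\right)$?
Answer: $- \frac{7327}{3} \approx -2442.3$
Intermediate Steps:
$r{\left(n,I \right)} = - \frac{n \left(6 + I\right)}{2}$ ($r{\left(n,I \right)} = - \frac{\left(n + n\right) \left(I + 6\right)}{4} = - \frac{2 n \left(6 + I\right)}{4} = - \frac{n \left(6 + I\right)}{2}$)
$u{\left(V \right)} = \frac{V}{9}$ ($u{\left(V \right)} = V \frac{1}{9} = \frac{V}{9}$)
$66 \left(-37\right) + u{\left(r{\left(6,-4 - 1 \right)} \right)} = 66 \left(-37\right) + \frac{\left(- \frac{1}{2}\right) 6 \left(6 - 5\right)}{9} = -2442 + \frac{\left(- \frac{1}{2}\right) 6 \left(6 - 5\right)}{9} = -2442 + \frac{\left(- \frac{1}{2}\right) 6 \cdot 1}{9} = -2442 + \frac{1}{9} \left(-3\right) = -2442 - \frac{1}{3} = - \frac{7327}{3}$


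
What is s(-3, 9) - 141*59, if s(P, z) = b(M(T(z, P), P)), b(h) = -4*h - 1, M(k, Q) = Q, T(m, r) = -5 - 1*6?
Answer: -8308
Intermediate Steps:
T(m, r) = -11 (T(m, r) = -5 - 6 = -11)
b(h) = -1 - 4*h
s(P, z) = -1 - 4*P
s(-3, 9) - 141*59 = (-1 - 4*(-3)) - 141*59 = (-1 + 12) - 8319 = 11 - 8319 = -8308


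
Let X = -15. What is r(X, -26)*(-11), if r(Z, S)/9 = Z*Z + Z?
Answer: -20790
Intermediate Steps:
r(Z, S) = 9*Z + 9*Z² (r(Z, S) = 9*(Z*Z + Z) = 9*(Z² + Z) = 9*(Z + Z²) = 9*Z + 9*Z²)
r(X, -26)*(-11) = (9*(-15)*(1 - 15))*(-11) = (9*(-15)*(-14))*(-11) = 1890*(-11) = -20790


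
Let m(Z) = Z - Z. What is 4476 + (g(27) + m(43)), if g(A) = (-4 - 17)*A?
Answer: 3909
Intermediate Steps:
m(Z) = 0
g(A) = -21*A
4476 + (g(27) + m(43)) = 4476 + (-21*27 + 0) = 4476 + (-567 + 0) = 4476 - 567 = 3909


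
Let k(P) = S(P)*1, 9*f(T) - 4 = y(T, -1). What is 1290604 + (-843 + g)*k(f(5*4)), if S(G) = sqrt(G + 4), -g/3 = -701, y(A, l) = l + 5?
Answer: 1290604 + 840*sqrt(11) ≈ 1.2934e+6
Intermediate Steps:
y(A, l) = 5 + l
g = 2103 (g = -3*(-701) = 2103)
f(T) = 8/9 (f(T) = 4/9 + (5 - 1)/9 = 4/9 + (1/9)*4 = 4/9 + 4/9 = 8/9)
S(G) = sqrt(4 + G)
k(P) = sqrt(4 + P) (k(P) = sqrt(4 + P)*1 = sqrt(4 + P))
1290604 + (-843 + g)*k(f(5*4)) = 1290604 + (-843 + 2103)*sqrt(4 + 8/9) = 1290604 + 1260*sqrt(44/9) = 1290604 + 1260*(2*sqrt(11)/3) = 1290604 + 840*sqrt(11)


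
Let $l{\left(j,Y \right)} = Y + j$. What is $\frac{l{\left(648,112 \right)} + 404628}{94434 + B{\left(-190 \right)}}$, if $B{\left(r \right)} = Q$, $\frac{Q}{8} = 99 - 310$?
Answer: $\frac{202694}{46373} \approx 4.3709$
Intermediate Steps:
$Q = -1688$ ($Q = 8 \left(99 - 310\right) = 8 \left(-211\right) = -1688$)
$B{\left(r \right)} = -1688$
$\frac{l{\left(648,112 \right)} + 404628}{94434 + B{\left(-190 \right)}} = \frac{\left(112 + 648\right) + 404628}{94434 - 1688} = \frac{760 + 404628}{92746} = 405388 \cdot \frac{1}{92746} = \frac{202694}{46373}$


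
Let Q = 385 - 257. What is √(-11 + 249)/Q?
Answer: √238/128 ≈ 0.12053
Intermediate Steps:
Q = 128
√(-11 + 249)/Q = √(-11 + 249)/128 = √238*(1/128) = √238/128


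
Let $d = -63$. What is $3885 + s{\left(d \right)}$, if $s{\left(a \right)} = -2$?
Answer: $3883$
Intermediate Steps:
$3885 + s{\left(d \right)} = 3885 - 2 = 3883$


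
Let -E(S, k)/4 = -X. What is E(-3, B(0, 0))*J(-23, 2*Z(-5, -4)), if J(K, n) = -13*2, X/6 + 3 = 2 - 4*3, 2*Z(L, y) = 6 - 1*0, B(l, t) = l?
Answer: 8112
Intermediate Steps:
Z(L, y) = 3 (Z(L, y) = (6 - 1*0)/2 = (6 + 0)/2 = (½)*6 = 3)
X = -78 (X = -18 + 6*(2 - 4*3) = -18 + 6*(2 - 12) = -18 + 6*(-10) = -18 - 60 = -78)
E(S, k) = -312 (E(S, k) = -(-4)*(-78) = -4*78 = -312)
J(K, n) = -26
E(-3, B(0, 0))*J(-23, 2*Z(-5, -4)) = -312*(-26) = 8112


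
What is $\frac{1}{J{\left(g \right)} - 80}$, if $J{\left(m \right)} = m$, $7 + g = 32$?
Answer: $- \frac{1}{55} \approx -0.018182$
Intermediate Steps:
$g = 25$ ($g = -7 + 32 = 25$)
$\frac{1}{J{\left(g \right)} - 80} = \frac{1}{25 - 80} = \frac{1}{-55} = - \frac{1}{55}$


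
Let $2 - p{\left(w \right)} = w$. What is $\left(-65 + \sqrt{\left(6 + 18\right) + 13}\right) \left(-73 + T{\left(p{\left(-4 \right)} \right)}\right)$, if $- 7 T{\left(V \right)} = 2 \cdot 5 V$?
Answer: $\frac{37115}{7} - \frac{571 \sqrt{37}}{7} \approx 4806.0$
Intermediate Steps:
$p{\left(w \right)} = 2 - w$
$T{\left(V \right)} = - \frac{10 V}{7}$ ($T{\left(V \right)} = - \frac{2 \cdot 5 V}{7} = - \frac{10 V}{7}$)
$\left(-65 + \sqrt{\left(6 + 18\right) + 13}\right) \left(-73 + T{\left(p{\left(-4 \right)} \right)}\right) = \left(-65 + \sqrt{\left(6 + 18\right) + 13}\right) \left(-73 - \frac{10 \left(2 - -4\right)}{7}\right) = \left(-65 + \sqrt{24 + 13}\right) \left(-73 - \frac{10 \left(2 + 4\right)}{7}\right) = \left(-65 + \sqrt{37}\right) \left(-73 - \frac{60}{7}\right) = \left(-65 + \sqrt{37}\right) \left(- \frac{571}{7}\right) = \frac{37115}{7} - \frac{571 \sqrt{37}}{7}$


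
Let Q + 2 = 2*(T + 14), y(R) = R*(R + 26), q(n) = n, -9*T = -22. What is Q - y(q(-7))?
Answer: 1475/9 ≈ 163.89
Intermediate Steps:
T = 22/9 (T = -1/9*(-22) = 22/9 ≈ 2.4444)
y(R) = R*(26 + R)
Q = 278/9 (Q = -2 + 2*(22/9 + 14) = -2 + 2*(148/9) = -2 + 296/9 = 278/9 ≈ 30.889)
Q - y(q(-7)) = 278/9 - (-7)*(26 - 7) = 278/9 - (-7)*19 = 278/9 - 1*(-133) = 278/9 + 133 = 1475/9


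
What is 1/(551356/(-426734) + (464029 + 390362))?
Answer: 213367/182298568819 ≈ 1.1704e-6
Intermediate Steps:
1/(551356/(-426734) + (464029 + 390362)) = 1/(551356*(-1/426734) + 854391) = 1/(-275678/213367 + 854391) = 1/(182298568819/213367) = 213367/182298568819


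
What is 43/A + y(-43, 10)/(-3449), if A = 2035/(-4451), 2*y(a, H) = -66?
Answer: -660047302/7018715 ≈ -94.041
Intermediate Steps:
y(a, H) = -33 (y(a, H) = (1/2)*(-66) = -33)
A = -2035/4451 (A = 2035*(-1/4451) = -2035/4451 ≈ -0.45720)
43/A + y(-43, 10)/(-3449) = 43/(-2035/4451) - 33/(-3449) = 43*(-4451/2035) - 33*(-1/3449) = -191393/2035 + 33/3449 = -660047302/7018715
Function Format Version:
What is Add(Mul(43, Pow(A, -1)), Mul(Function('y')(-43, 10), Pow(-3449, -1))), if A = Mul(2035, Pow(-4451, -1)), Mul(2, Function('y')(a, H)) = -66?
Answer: Rational(-660047302, 7018715) ≈ -94.041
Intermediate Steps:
Function('y')(a, H) = -33 (Function('y')(a, H) = Mul(Rational(1, 2), -66) = -33)
A = Rational(-2035, 4451) (A = Mul(2035, Rational(-1, 4451)) = Rational(-2035, 4451) ≈ -0.45720)
Add(Mul(43, Pow(A, -1)), Mul(Function('y')(-43, 10), Pow(-3449, -1))) = Add(Mul(43, Pow(Rational(-2035, 4451), -1)), Mul(-33, Pow(-3449, -1))) = Add(Mul(43, Rational(-4451, 2035)), Mul(-33, Rational(-1, 3449))) = Add(Rational(-191393, 2035), Rational(33, 3449)) = Rational(-660047302, 7018715)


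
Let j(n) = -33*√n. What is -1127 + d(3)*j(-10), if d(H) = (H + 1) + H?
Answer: -1127 - 231*I*√10 ≈ -1127.0 - 730.49*I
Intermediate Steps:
d(H) = 1 + 2*H (d(H) = (1 + H) + H = 1 + 2*H)
-1127 + d(3)*j(-10) = -1127 + (1 + 2*3)*(-33*I*√10) = -1127 + (1 + 6)*(-33*I*√10) = -1127 + 7*(-33*I*√10) = -1127 - 231*I*√10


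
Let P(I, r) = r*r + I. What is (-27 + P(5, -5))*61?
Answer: 183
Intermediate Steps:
P(I, r) = I + r**2 (P(I, r) = r**2 + I = I + r**2)
(-27 + P(5, -5))*61 = (-27 + (5 + (-5)**2))*61 = (-27 + (5 + 25))*61 = (-27 + 30)*61 = 3*61 = 183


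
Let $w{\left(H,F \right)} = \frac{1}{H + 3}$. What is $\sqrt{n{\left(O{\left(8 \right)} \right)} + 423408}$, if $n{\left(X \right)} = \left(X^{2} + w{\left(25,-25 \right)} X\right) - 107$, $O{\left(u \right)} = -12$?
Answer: $\frac{4 \sqrt{1296799}}{7} \approx 650.73$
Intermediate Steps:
$w{\left(H,F \right)} = \frac{1}{3 + H}$
$n{\left(X \right)} = -107 + X^{2} + \frac{X}{28}$ ($n{\left(X \right)} = \left(X^{2} + \frac{X}{3 + 25}\right) - 107 = \left(X^{2} + \frac{X}{28}\right) - 107 = -107 + X^{2} + \frac{X}{28}$)
$\sqrt{n{\left(O{\left(8 \right)} \right)} + 423408} = \sqrt{\left(-107 + \left(-12\right)^{2} + \frac{1}{28} \left(-12\right)\right) + 423408} = \sqrt{\left(-107 + 144 - \frac{3}{7}\right) + 423408} = \sqrt{\frac{256}{7} + 423408} = \sqrt{\frac{2964112}{7}} = \frac{4 \sqrt{1296799}}{7}$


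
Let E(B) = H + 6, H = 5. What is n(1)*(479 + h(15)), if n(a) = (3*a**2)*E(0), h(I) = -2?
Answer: 15741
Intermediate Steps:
E(B) = 11 (E(B) = 5 + 6 = 11)
n(a) = 33*a**2 (n(a) = (3*a**2)*11 = 33*a**2)
n(1)*(479 + h(15)) = (33*1**2)*(479 - 2) = (33*1)*477 = 33*477 = 15741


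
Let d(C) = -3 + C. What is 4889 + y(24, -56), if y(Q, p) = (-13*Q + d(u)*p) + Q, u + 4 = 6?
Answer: 4657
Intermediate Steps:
u = 2 (u = -4 + 6 = 2)
y(Q, p) = -p - 12*Q (y(Q, p) = (-13*Q + (-3 + 2)*p) + Q = (-13*Q - p) + Q = (-p - 13*Q) + Q = -p - 12*Q)
4889 + y(24, -56) = 4889 + (-1*(-56) - 12*24) = 4889 + (56 - 288) = 4889 - 232 = 4657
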